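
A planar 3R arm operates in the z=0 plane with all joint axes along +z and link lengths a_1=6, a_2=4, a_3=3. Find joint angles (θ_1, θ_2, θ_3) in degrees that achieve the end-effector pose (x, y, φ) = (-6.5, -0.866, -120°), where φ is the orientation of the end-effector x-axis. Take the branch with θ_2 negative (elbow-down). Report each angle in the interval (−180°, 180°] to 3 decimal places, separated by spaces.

wrist centre = target − a_3·(cos φ, sin φ) = (-5.0000, 1.7321)
cos θ_2 = (28.0001−6²−4²)/(2·6·4) = -0.5000; θ_2 = -119.9999° (elbow-down)
β = atan2(1.7321,-5.0000) = 160.8931°; ψ = atan2(-3.4641,4.0000) = -40.8934°
θ_1 = β − ψ = 201.7865°
θ_3 = φ − θ_1 − θ_2 = 158.2134° (wrapped to (-180°,180°])

-158.213 -120.000 158.213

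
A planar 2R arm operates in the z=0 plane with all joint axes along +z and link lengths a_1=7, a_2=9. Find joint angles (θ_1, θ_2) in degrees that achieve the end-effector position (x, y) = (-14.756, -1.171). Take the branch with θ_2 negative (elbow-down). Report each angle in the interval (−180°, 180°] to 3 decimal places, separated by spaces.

cos θ_2 = (219.1108−7²−9²)/(2·7·9) = 0.7072; θ_2 = -44.9901° (elbow-down)
β = atan2(-1.1710,-14.7560) = -175.4627°; ψ = atan2(-6.3629,13.3651) = -25.4583°
θ_1 = β − ψ = -150.0044°

-150.004 -44.990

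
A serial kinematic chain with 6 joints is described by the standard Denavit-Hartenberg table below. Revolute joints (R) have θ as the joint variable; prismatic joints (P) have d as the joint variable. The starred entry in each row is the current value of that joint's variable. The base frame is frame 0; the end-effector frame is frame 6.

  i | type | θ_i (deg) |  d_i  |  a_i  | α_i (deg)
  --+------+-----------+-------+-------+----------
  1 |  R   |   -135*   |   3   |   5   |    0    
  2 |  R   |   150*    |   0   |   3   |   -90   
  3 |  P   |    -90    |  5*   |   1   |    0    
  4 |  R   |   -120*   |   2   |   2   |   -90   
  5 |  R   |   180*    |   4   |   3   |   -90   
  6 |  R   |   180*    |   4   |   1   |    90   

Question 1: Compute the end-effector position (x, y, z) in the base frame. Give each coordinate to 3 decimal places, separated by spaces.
-5.417 7.348 7.464

after link 1: o_1 = (-3.5355, -3.5355, 3.0000)
after link 2: o_2 = (-0.6378, -2.7591, 3.0000)
after link 3: o_3 = (-1.9319, 2.0706, 4.0000)
after link 4: o_4 = (-4.1225, 3.5541, 3.0000)
after link 5: o_5 = (-3.5448, 3.7089, 7.9641)
after link 6: o_6 = (-5.4166, 7.3485, 7.4641)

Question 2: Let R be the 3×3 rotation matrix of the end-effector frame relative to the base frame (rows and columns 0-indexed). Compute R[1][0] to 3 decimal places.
-0.224

End-effector x-axis (col 0 of R) = (-0.8365,-0.2241,-0.5000)
R[1][0] = -0.2241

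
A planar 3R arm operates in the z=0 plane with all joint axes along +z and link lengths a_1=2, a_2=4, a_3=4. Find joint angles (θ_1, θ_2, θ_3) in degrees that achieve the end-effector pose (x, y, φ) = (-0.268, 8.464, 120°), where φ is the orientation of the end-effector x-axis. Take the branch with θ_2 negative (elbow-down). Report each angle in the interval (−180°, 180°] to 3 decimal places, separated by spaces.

111.790 -60.005 68.214

wrist centre = target − a_3·(cos φ, sin φ) = (1.7320, 4.9999)
cos θ_2 = (27.9988−2²−4²)/(2·2·4) = 0.4999; θ_2 = -60.0049° (elbow-down)
β = atan2(4.9999,1.7320) = 70.8936°; ψ = atan2(-3.4643,3.9997) = -40.8969°
θ_1 = β − ψ = 111.7905°
θ_3 = φ − θ_1 − θ_2 = 68.2145° (wrapped to (-180°,180°])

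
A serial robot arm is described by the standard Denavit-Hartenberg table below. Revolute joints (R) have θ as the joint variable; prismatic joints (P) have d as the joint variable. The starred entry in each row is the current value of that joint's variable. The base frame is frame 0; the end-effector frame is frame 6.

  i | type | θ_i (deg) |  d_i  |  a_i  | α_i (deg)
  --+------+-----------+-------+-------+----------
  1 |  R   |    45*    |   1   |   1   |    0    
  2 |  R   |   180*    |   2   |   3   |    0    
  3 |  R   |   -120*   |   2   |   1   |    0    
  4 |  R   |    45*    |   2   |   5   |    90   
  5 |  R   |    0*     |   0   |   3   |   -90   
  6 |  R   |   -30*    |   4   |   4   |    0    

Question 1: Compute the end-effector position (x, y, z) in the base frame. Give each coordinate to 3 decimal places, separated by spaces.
-10.601 7.016 11.000

after link 1: o_1 = (0.7071, 0.7071, 1.0000)
after link 2: o_2 = (-1.4142, -1.4142, 3.0000)
after link 3: o_3 = (-1.6730, -0.4483, 5.0000)
after link 4: o_4 = (-6.0032, 2.0517, 7.0000)
after link 5: o_5 = (-8.6012, 3.5517, 7.0000)
after link 6: o_6 = (-10.6012, 7.0158, 11.0000)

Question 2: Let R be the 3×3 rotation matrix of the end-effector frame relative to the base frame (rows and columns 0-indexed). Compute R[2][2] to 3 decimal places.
End-effector z-axis (col 2 of R) = (-0.0000,0.0000,1.0000)
R[2][2] = 1.0000

1.000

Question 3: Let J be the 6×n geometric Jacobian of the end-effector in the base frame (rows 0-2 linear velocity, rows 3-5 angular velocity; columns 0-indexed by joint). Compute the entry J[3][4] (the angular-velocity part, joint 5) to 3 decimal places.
axis z_4 = (0.5000,0.8660,0.0000); lever o_n−o_4 = (-4.5981,4.9641,4.0000)
cross product → J_v[:, 4] = (3.4641,-2.0000,6.4641)
J_ω[:, 4] = z_4
entry J[3][4] = 0.5000

0.500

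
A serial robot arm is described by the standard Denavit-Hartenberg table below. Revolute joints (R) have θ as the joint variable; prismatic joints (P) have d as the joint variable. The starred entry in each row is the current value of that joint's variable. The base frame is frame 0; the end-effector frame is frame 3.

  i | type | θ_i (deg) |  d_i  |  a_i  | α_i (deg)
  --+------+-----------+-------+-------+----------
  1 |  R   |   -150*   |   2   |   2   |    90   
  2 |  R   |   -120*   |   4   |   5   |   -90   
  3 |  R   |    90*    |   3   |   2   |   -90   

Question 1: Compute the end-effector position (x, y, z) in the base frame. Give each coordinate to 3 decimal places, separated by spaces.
after link 1: o_1 = (-1.7321, -1.0000, 2.0000)
after link 2: o_2 = (-1.5670, 3.7141, -2.3301)
after link 3: o_3 = (-2.8170, 0.6830, -3.8301)

-2.817 0.683 -3.830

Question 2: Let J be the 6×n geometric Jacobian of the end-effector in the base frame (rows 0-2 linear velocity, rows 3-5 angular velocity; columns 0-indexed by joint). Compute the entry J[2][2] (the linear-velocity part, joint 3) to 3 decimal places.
axis z_2 = (-0.7500,-0.4330,-0.5000); lever o_n−o_2 = (-1.2500,-3.0311,-1.5000)
cross product → J_v[:, 2] = (-0.8660,-0.5000,1.7321)
J_ω[:, 2] = z_2
entry J[2][2] = 1.7321

1.732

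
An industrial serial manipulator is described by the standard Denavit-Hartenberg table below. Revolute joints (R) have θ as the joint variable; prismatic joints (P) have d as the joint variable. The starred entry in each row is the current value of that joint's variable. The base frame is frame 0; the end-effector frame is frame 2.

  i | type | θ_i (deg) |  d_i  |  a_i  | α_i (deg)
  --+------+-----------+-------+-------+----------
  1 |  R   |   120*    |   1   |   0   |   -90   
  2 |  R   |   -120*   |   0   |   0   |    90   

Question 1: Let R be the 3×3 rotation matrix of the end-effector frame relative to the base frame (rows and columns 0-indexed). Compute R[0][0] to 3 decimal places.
End-effector x-axis (col 0 of R) = (0.2500,-0.4330,0.8660)
R[0][0] = 0.2500

0.250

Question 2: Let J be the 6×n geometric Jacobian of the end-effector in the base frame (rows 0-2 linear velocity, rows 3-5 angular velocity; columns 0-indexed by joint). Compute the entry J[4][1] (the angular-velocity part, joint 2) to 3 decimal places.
-0.500

axis z_1 = (-0.8660,-0.5000,0.0000); lever o_n−o_1 = (0.0000,0.0000,0.0000)
cross product → J_v[:, 1] = (-0.0000,0.0000,0.0000)
J_ω[:, 1] = z_1
entry J[4][1] = -0.5000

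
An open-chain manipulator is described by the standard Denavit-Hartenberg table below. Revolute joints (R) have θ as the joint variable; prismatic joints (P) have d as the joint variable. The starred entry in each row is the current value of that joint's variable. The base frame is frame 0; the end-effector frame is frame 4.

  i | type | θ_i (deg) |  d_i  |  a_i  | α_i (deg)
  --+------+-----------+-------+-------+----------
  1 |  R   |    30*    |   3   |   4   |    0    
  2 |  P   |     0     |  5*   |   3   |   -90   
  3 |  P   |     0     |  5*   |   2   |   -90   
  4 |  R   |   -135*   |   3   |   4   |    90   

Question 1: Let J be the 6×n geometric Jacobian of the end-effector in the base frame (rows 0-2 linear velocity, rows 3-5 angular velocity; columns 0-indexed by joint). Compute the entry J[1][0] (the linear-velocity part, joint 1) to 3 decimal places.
axis z_0 = ẑ; lever o_n−o_0 = (1.4305,9.8654,5.0000)
cross product → J_v[:, 0] = (-9.8654,1.4305,0.0000)
J_ω[:, 0] = z_0
entry J[1][0] = 1.4305

1.431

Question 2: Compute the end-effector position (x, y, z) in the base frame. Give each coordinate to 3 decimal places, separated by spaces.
1.431 9.865 5.000

after link 1: o_1 = (3.4641, 2.0000, 3.0000)
after link 2: o_2 = (6.0622, 3.5000, 8.0000)
after link 3: o_3 = (5.2942, 8.8301, 8.0000)
after link 4: o_4 = (1.4305, 9.8654, 5.0000)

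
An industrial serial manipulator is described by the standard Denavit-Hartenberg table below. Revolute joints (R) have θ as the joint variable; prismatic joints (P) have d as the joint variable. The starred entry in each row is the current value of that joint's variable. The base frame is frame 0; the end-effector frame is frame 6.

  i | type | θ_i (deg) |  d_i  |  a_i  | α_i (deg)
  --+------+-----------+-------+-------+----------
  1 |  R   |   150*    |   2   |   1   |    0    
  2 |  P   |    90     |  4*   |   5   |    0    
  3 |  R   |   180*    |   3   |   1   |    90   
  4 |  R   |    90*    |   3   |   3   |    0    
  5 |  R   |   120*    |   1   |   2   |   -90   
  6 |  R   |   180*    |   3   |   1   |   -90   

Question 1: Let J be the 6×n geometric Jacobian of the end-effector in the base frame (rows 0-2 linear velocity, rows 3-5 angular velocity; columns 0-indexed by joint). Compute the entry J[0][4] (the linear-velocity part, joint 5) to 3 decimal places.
axis z_4 = (0.8660,-0.5000,0.0000); lever o_n−o_4 = (1.1830,0.0490,-3.0981)
cross product → J_v[:, 4] = (1.5490,2.6830,0.6340)
J_ω[:, 4] = z_4
entry J[0][4] = 1.5490

1.549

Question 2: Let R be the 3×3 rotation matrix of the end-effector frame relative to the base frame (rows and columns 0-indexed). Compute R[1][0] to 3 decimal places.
End-effector x-axis (col 0 of R) = (0.4330,0.7500,0.5000)
R[1][0] = 0.7500

0.750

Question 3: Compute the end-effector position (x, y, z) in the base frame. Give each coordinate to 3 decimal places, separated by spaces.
0.915 -4.415 8.902

after link 1: o_1 = (-0.8660, 0.5000, 2.0000)
after link 2: o_2 = (-3.3660, -3.8301, 6.0000)
after link 3: o_3 = (-2.8660, -2.9641, 9.0000)
after link 4: o_4 = (-0.2679, -4.4641, 12.0000)
after link 5: o_5 = (-0.2679, -6.4641, 11.0000)
after link 6: o_6 = (0.9151, -4.4151, 8.9019)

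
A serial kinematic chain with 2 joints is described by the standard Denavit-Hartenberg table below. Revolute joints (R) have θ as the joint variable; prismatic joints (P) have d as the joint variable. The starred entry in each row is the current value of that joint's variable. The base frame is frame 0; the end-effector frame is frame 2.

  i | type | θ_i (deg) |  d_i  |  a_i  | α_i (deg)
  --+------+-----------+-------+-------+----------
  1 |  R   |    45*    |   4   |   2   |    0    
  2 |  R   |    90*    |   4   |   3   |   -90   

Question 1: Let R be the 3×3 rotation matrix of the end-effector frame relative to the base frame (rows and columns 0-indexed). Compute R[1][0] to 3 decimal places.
0.707

End-effector x-axis (col 0 of R) = (-0.7071,0.7071,0.0000)
R[1][0] = 0.7071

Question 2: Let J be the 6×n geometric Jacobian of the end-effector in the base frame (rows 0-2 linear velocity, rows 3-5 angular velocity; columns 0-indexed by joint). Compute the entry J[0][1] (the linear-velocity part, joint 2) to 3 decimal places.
axis z_1 = (0.0000,0.0000,1.0000); lever o_n−o_1 = (-2.1213,2.1213,4.0000)
cross product → J_v[:, 1] = (-2.1213,-2.1213,0.0000)
J_ω[:, 1] = z_1
entry J[0][1] = -2.1213

-2.121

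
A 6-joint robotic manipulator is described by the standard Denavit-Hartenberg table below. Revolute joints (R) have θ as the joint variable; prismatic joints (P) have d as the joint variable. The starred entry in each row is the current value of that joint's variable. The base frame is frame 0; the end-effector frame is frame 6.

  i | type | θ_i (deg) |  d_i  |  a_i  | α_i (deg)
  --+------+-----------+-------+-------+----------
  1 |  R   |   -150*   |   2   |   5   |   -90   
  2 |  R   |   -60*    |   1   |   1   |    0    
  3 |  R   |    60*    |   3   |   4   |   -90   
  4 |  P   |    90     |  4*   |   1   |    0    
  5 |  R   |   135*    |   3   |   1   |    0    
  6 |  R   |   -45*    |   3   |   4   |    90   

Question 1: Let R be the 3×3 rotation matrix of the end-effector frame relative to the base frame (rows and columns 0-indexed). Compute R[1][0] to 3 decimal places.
End-effector x-axis (col 0 of R) = (0.8660,0.5000,0.0000)
R[1][0] = 0.5000

0.500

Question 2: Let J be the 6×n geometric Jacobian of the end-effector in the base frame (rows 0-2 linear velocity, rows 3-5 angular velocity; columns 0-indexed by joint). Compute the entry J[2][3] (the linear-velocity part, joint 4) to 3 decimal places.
prismatic axis z_3 = (0.0000,-0.0000,-1.0000)
J_v[:, 3] = z_3; J_ω[:, 3] = (0,0,0)
entry J[2][3] = -1.0000

-1.000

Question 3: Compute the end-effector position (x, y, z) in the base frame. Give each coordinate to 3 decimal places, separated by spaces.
after link 1: o_1 = (-4.3301, -2.5000, 2.0000)
after link 2: o_2 = (-4.2631, -3.6160, 2.8660)
after link 3: o_3 = (-6.2272, -8.2141, 2.8660)
after link 4: o_4 = (-6.7272, -7.3481, -1.1340)
after link 5: o_5 = (-5.7613, -7.6069, -4.1340)
after link 6: o_6 = (-2.2972, -5.6069, -7.1340)

-2.297 -5.607 -7.134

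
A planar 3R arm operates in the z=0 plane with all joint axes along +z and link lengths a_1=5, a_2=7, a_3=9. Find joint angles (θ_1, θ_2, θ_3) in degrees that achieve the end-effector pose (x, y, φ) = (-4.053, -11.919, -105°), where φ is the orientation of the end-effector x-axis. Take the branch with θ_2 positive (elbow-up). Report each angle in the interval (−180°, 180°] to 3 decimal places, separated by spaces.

wrist centre = target − a_3·(cos φ, sin φ) = (-1.7236, -3.2257)
cos θ_2 = (13.3758−5²−7²)/(2·5·7) = -0.8661; θ_2 = 150.0039° (elbow-up)
β = atan2(-3.2257,-1.7236) = -118.1177°; ψ = atan2(3.4996,-1.0624) = 106.8874°
θ_1 = β − ψ = -225.0052°
θ_3 = φ − θ_1 − θ_2 = -29.9988° (wrapped to (-180°,180°])

134.995 150.004 -29.999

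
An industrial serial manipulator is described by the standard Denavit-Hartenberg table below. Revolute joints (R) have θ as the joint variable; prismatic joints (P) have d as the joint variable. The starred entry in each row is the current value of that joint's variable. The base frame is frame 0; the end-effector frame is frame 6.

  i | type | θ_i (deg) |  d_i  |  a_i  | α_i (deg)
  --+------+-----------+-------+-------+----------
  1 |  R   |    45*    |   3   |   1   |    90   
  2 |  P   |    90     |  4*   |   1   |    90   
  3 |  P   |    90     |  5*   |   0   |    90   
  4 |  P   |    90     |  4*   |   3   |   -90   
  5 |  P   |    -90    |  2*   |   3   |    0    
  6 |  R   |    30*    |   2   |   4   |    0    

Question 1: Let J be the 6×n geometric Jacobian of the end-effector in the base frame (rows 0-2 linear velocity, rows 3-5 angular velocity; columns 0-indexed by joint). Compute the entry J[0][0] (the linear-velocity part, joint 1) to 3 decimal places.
-7.778

axis z_0 = ẑ; lever o_n−o_0 = (7.7782,7.7782,14.4641)
cross product → J_v[:, 0] = (-7.7782,7.7782,0.0000)
J_ω[:, 0] = z_0
entry J[0][0] = -7.7782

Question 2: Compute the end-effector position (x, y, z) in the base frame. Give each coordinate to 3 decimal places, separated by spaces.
7.778 7.778 14.464

after link 1: o_1 = (0.7071, 0.7071, 3.0000)
after link 2: o_2 = (3.5355, -2.1213, 4.0000)
after link 3: o_3 = (7.0711, 1.4142, 4.0000)
after link 4: o_4 = (9.1924, 3.5355, 8.0000)
after link 5: o_5 = (7.7782, 4.9497, 11.0000)
after link 6: o_6 = (7.7782, 7.7782, 14.4641)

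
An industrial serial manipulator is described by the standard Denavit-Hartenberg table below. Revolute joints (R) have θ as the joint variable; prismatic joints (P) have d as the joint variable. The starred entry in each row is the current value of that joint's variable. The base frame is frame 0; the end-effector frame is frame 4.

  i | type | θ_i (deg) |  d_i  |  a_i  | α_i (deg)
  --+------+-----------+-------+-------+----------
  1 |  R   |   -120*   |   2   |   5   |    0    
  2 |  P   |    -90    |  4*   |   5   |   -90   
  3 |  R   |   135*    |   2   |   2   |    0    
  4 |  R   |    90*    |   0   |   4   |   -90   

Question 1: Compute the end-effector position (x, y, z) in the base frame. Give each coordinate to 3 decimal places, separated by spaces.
-4.156 -5.683 7.414

after link 1: o_1 = (-2.5000, -4.3301, 2.0000)
after link 2: o_2 = (-6.8301, -1.8301, 6.0000)
after link 3: o_3 = (-6.6054, -4.2693, 4.5858)
after link 4: o_4 = (-4.1559, -5.6835, 7.4142)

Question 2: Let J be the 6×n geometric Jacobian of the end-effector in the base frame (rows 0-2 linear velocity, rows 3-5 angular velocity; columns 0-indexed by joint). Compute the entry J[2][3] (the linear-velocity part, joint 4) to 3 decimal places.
2.828

axis z_3 = (-0.5000,-0.8660,0.0000); lever o_n−o_3 = (2.4495,-1.4142,2.8284)
cross product → J_v[:, 3] = (-2.4495,1.4142,2.8284)
J_ω[:, 3] = z_3
entry J[2][3] = 2.8284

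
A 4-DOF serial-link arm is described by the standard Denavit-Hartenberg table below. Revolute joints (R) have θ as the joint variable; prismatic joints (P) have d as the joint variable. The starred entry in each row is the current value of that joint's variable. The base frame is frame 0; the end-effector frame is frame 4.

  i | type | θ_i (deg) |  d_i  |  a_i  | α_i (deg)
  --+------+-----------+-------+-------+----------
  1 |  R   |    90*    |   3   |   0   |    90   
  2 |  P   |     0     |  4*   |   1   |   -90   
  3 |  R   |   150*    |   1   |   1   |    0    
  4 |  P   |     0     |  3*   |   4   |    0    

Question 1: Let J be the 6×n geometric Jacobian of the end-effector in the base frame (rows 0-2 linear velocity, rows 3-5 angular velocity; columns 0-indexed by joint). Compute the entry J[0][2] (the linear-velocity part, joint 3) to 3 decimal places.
axis z_2 = (0.0000,0.0000,1.0000); lever o_n−o_2 = (-2.5000,-4.3301,4.0000)
cross product → J_v[:, 2] = (4.3301,-2.5000,0.0000)
J_ω[:, 2] = z_2
entry J[0][2] = 4.3301

4.330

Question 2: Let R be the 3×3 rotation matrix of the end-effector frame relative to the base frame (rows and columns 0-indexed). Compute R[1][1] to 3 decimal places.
-0.500

End-effector y-axis (col 1 of R) = (0.8660,-0.5000,0.0000)
R[1][1] = -0.5000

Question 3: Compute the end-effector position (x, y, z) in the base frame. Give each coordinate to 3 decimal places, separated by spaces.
after link 1: o_1 = (0.0000, 0.0000, 3.0000)
after link 2: o_2 = (4.0000, 1.0000, 3.0000)
after link 3: o_3 = (3.5000, 0.1340, 4.0000)
after link 4: o_4 = (1.5000, -3.3301, 7.0000)

1.500 -3.330 7.000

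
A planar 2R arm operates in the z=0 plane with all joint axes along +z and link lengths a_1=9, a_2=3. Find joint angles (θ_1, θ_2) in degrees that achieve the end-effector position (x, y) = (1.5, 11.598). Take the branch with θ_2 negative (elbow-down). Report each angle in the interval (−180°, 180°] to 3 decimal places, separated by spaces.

90.001 -30.004

cos θ_2 = (136.7636−9²−3²)/(2·9·3) = 0.8660; θ_2 = -30.0038° (elbow-down)
β = atan2(11.5980,1.5000) = 82.6307°; ψ = atan2(-1.5002,11.5980) = -7.3701°
θ_1 = β − ψ = 90.0008°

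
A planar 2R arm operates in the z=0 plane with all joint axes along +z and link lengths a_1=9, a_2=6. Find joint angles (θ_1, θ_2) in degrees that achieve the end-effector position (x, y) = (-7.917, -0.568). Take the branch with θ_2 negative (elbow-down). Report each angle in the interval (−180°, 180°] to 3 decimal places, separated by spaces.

cos θ_2 = (63.0015−9²−6²)/(2·9·6) = -0.5000; θ_2 = -119.9991° (elbow-down)
β = atan2(-0.5680,-7.9170) = -175.8964°; ψ = atan2(-5.1962,6.0001) = -40.8933°
θ_1 = β − ψ = -135.0031°

-135.003 -119.999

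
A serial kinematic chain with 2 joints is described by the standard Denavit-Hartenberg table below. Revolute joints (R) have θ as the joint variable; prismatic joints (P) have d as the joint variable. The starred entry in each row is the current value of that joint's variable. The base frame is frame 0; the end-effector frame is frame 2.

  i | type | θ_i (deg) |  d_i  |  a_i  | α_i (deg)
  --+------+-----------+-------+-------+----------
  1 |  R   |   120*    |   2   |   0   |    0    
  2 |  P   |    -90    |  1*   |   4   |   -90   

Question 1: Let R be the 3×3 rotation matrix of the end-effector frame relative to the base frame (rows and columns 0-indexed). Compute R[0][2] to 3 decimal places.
-0.500

End-effector z-axis (col 2 of R) = (-0.5000,0.8660,0.0000)
R[0][2] = -0.5000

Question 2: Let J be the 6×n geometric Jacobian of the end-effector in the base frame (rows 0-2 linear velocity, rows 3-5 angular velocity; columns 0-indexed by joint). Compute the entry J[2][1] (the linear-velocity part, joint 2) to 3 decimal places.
1.000

prismatic axis z_1 = (0.0000,0.0000,1.0000)
J_v[:, 1] = z_1; J_ω[:, 1] = (0,0,0)
entry J[2][1] = 1.0000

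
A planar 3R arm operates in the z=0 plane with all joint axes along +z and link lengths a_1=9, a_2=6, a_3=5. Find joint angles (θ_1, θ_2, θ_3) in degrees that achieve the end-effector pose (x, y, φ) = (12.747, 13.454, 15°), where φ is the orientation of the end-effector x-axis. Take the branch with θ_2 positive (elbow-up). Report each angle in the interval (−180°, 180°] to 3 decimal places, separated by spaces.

45.006 29.982 -59.988

wrist centre = target − a_3·(cos φ, sin φ) = (7.9174, 12.1599)
cos θ_2 = (210.5480−9²−6²)/(2·9·6) = 0.8662; θ_2 = 29.9816° (elbow-up)
β = atan2(12.1599,7.9174) = 56.9317°; ψ = atan2(2.9983,14.1971) = 11.9252°
θ_1 = β − ψ = 45.0064°
θ_3 = φ − θ_1 − θ_2 = -59.9881° (wrapped to (-180°,180°])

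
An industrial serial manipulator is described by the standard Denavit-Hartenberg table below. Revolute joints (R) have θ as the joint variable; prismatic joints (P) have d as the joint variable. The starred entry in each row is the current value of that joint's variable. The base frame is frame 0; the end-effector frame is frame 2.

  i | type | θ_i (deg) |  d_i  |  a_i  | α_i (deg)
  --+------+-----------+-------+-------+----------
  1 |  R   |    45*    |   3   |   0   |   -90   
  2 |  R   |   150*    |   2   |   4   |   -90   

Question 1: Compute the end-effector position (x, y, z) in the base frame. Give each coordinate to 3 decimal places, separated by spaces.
after link 1: o_1 = (0.0000, 0.0000, 3.0000)
after link 2: o_2 = (-3.8637, -1.0353, 1.0000)

-3.864 -1.035 1.000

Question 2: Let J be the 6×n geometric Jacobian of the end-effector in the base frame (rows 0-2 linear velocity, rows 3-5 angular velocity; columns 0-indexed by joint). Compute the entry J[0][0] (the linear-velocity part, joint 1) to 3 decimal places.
1.035

axis z_0 = ẑ; lever o_n−o_0 = (-3.8637,-1.0353,1.0000)
cross product → J_v[:, 0] = (1.0353,-3.8637,0.0000)
J_ω[:, 0] = z_0
entry J[0][0] = 1.0353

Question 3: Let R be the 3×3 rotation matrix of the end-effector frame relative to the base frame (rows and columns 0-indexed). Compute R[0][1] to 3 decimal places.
End-effector y-axis (col 1 of R) = (0.7071,-0.7071,-0.0000)
R[0][1] = 0.7071

0.707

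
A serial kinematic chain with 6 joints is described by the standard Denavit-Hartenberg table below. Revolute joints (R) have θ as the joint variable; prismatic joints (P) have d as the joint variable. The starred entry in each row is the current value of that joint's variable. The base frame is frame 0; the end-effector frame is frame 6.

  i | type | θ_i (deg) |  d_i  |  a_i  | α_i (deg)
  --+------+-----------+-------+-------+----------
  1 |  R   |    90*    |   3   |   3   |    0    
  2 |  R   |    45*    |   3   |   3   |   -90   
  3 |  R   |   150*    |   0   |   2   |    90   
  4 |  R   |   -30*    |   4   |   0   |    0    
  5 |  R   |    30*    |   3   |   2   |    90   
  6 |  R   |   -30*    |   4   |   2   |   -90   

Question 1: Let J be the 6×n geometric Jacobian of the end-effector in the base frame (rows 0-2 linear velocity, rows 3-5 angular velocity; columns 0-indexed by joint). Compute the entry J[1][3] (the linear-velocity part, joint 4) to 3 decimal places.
axis z_3 = (-0.3536,0.3536,-0.8660); lever o_n−o_3 = (2.9925,2.6643,-7.0622)
cross product → J_v[:, 3] = (-0.1895,-5.0884,-2.0000)
J_ω[:, 3] = z_3
entry J[1][3] = -5.0884

-5.088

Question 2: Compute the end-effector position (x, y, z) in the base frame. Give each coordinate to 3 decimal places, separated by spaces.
2.096 6.561 -2.062

after link 1: o_1 = (0.0000, 3.0000, 3.0000)
after link 2: o_2 = (-2.1213, 5.1213, 6.0000)
after link 3: o_3 = (-0.8966, 3.8966, 5.0000)
after link 4: o_4 = (-2.3108, 5.3108, 1.5359)
after link 5: o_5 = (-2.1467, 5.1467, -2.0622)
after link 6: o_6 = (2.0959, 6.5609, -2.0622)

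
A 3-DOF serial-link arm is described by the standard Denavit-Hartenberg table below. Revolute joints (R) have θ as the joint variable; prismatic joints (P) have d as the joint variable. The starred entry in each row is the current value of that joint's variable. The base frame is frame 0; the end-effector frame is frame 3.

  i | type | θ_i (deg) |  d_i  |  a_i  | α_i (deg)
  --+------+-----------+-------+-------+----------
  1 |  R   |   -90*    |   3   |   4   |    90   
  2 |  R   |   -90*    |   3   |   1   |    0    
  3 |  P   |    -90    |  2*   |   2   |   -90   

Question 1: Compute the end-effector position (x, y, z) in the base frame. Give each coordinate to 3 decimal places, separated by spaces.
after link 1: o_1 = (0.0000, -4.0000, 3.0000)
after link 2: o_2 = (-3.0000, -4.0000, 2.0000)
after link 3: o_3 = (-5.0000, -2.0000, 2.0000)

-5.000 -2.000 2.000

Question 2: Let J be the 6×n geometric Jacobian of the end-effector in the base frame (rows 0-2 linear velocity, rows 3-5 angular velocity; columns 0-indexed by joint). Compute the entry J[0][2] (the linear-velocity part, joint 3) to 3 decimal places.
-1.000

prismatic axis z_2 = (-1.0000,-0.0000,0.0000)
J_v[:, 2] = z_2; J_ω[:, 2] = (0,0,0)
entry J[0][2] = -1.0000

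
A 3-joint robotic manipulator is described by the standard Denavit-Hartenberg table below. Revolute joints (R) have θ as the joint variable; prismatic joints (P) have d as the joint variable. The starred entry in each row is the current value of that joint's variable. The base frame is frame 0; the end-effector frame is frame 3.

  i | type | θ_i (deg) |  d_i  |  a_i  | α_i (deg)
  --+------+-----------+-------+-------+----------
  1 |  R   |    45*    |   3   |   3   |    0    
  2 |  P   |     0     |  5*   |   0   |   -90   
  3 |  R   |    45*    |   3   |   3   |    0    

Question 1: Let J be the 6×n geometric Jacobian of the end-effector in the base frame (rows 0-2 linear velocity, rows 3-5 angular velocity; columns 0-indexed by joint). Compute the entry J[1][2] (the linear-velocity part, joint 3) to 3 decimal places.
axis z_2 = (-0.7071,0.7071,0.0000); lever o_n−o_2 = (-0.6213,3.6213,-2.1213)
cross product → J_v[:, 2] = (-1.5000,-1.5000,-2.1213)
J_ω[:, 2] = z_2
entry J[1][2] = -1.5000

-1.500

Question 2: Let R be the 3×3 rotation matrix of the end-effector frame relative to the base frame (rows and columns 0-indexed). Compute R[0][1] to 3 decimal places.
End-effector y-axis (col 1 of R) = (-0.5000,-0.5000,-0.7071)
R[0][1] = -0.5000

-0.500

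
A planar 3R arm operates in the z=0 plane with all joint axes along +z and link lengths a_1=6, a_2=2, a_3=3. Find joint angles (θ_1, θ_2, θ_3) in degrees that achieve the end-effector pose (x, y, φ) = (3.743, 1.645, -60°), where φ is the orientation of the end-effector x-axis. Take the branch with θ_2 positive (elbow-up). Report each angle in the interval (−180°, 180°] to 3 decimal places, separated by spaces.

44.995 134.982 120.023

wrist centre = target − a_3·(cos φ, sin φ) = (2.2430, 4.2431)
cos θ_2 = (23.0347−6²−2²)/(2·6·2) = -0.7069; θ_2 = 134.9821° (elbow-up)
β = atan2(4.2431,2.2430) = 62.1379°; ψ = atan2(1.4147,4.5862) = 17.1428°
θ_1 = β − ψ = 44.9951°
θ_3 = φ − θ_1 − θ_2 = 120.0228° (wrapped to (-180°,180°])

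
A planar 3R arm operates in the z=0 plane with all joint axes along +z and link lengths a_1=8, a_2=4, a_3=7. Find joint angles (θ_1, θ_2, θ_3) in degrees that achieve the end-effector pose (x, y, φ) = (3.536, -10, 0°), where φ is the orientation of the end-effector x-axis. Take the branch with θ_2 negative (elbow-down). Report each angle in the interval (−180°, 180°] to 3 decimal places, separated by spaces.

wrist centre = target − a_3·(cos φ, sin φ) = (-3.4640, -10.0000)
cos θ_2 = (111.9993−8²−4²)/(2·8·4) = 0.5000; θ_2 = -60.0007° (elbow-down)
β = atan2(-10.0000,-3.4640) = -109.1061°; ψ = atan2(-3.4641,10.0000) = -19.1068°
θ_1 = β − ψ = -89.9993°
θ_3 = φ − θ_1 − θ_2 = 150.0000° (wrapped to (-180°,180°])

-89.999 -60.001 150.000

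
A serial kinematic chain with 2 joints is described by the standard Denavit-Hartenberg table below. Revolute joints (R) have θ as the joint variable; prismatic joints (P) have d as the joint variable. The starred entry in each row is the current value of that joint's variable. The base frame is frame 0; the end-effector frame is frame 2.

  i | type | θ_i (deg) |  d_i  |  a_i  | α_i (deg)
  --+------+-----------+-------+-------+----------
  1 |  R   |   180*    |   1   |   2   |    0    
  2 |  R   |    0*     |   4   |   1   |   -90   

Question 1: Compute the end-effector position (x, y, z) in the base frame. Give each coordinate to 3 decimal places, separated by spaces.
after link 1: o_1 = (-2.0000, 0.0000, 1.0000)
after link 2: o_2 = (-3.0000, 0.0000, 5.0000)

-3.000 0.000 5.000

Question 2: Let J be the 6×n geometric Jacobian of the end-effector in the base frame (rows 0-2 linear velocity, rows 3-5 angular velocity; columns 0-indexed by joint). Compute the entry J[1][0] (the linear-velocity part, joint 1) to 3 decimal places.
axis z_0 = ẑ; lever o_n−o_0 = (-3.0000,0.0000,5.0000)
cross product → J_v[:, 0] = (-0.0000,-3.0000,0.0000)
J_ω[:, 0] = z_0
entry J[1][0] = -3.0000

-3.000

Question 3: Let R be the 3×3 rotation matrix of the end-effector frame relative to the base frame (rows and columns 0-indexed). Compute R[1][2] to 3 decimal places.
-1.000

End-effector z-axis (col 2 of R) = (-0.0000,-1.0000,0.0000)
R[1][2] = -1.0000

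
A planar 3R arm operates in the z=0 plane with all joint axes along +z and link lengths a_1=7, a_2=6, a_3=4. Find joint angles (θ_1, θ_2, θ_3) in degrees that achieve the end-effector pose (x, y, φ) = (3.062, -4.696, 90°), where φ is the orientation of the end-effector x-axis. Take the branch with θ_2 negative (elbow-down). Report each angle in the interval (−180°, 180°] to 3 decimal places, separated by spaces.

wrist centre = target − a_3·(cos φ, sin φ) = (3.0620, -8.6960)
cos θ_2 = (84.9963−7²−6²)/(2·7·6) = -0.0000; θ_2 = -90.0026° (elbow-down)
β = atan2(-8.6960,3.0620) = -70.6020°; ψ = atan2(-6.0000,6.9997) = -40.6024°
θ_1 = β − ψ = -29.9996°
θ_3 = φ − θ_1 − θ_2 = -149.9978° (wrapped to (-180°,180°])

-30.000 -90.003 -149.998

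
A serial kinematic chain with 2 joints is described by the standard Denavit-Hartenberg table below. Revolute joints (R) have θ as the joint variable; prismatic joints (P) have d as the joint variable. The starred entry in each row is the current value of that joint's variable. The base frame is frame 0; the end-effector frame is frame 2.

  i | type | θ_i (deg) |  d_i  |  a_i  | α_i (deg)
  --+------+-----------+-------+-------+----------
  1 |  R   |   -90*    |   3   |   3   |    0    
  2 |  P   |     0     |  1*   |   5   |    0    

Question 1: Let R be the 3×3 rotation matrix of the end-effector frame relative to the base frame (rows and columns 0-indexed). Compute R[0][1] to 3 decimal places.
End-effector y-axis (col 1 of R) = (1.0000,0.0000,0.0000)
R[0][1] = 1.0000

1.000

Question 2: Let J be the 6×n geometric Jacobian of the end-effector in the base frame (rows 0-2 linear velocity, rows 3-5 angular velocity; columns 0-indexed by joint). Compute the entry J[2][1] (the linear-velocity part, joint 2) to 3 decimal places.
1.000

prismatic axis z_1 = (0.0000,0.0000,1.0000)
J_v[:, 1] = z_1; J_ω[:, 1] = (0,0,0)
entry J[2][1] = 1.0000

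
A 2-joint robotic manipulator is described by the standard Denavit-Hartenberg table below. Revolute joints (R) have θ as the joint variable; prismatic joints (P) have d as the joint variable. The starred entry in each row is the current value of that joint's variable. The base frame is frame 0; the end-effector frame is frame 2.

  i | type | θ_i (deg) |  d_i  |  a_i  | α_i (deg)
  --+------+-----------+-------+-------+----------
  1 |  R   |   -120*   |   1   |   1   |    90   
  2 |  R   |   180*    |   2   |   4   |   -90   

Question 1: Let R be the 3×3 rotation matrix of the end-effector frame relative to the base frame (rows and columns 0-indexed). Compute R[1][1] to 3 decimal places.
End-effector y-axis (col 1 of R) = (0.8660,-0.5000,-0.0000)
R[1][1] = -0.5000

-0.500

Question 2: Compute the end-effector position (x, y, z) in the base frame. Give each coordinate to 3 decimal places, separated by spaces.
after link 1: o_1 = (-0.5000, -0.8660, 1.0000)
after link 2: o_2 = (-0.2321, 3.5981, 1.0000)

-0.232 3.598 1.000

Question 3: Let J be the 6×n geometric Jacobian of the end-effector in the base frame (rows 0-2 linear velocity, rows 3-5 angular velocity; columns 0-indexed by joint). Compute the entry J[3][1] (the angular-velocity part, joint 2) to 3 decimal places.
axis z_1 = (-0.8660,0.5000,0.0000); lever o_n−o_1 = (0.2679,4.4641,0.0000)
cross product → J_v[:, 1] = (0.0000,0.0000,-4.0000)
J_ω[:, 1] = z_1
entry J[3][1] = -0.8660

-0.866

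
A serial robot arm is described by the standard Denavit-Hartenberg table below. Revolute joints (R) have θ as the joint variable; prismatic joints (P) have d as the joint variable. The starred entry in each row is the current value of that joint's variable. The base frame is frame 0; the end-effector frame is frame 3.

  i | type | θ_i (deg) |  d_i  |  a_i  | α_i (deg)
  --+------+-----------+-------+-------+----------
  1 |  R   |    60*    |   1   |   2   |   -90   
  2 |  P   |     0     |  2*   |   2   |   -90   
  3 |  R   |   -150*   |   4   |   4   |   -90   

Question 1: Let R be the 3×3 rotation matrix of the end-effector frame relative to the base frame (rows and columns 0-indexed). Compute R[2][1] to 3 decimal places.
End-effector y-axis (col 1 of R) = (0.0000,-0.0000,1.0000)
R[2][1] = 1.0000

1.000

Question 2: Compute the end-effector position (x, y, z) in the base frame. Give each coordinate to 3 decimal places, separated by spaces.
after link 1: o_1 = (1.0000, 1.7321, 1.0000)
after link 2: o_2 = (0.2679, 4.4641, 1.0000)
after link 3: o_3 = (-3.1962, 2.4641, -3.0000)

-3.196 2.464 -3.000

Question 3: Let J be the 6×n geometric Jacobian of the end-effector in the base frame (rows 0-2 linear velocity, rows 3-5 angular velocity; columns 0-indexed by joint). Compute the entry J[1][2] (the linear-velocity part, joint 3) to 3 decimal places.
3.464

axis z_2 = (-0.0000,0.0000,-1.0000); lever o_n−o_2 = (-3.4641,-2.0000,-4.0000)
cross product → J_v[:, 2] = (-2.0000,3.4641,0.0000)
J_ω[:, 2] = z_2
entry J[1][2] = 3.4641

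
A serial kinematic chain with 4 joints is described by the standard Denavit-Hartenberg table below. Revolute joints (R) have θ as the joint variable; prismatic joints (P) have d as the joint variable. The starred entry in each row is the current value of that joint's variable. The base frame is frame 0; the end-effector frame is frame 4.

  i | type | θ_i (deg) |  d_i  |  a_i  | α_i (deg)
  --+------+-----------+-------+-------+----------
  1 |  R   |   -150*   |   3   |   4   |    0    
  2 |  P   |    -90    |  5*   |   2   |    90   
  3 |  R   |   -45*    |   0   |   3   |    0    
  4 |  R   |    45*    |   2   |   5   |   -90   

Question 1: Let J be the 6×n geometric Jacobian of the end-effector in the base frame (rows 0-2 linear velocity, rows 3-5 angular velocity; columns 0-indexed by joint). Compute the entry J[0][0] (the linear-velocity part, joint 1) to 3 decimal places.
-6.899

axis z_0 = ẑ; lever o_n−o_0 = (-6.2927,6.8993,5.8787)
cross product → J_v[:, 0] = (-6.8993,-6.2927,0.0000)
J_ω[:, 0] = z_0
entry J[0][0] = -6.8993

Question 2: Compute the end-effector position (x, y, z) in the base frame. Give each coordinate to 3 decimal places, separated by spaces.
-6.293 6.899 5.879

after link 1: o_1 = (-3.4641, -2.0000, 3.0000)
after link 2: o_2 = (-4.4641, -0.2679, 8.0000)
after link 3: o_3 = (-5.5248, 1.5692, 5.8787)
after link 4: o_4 = (-6.2927, 6.8993, 5.8787)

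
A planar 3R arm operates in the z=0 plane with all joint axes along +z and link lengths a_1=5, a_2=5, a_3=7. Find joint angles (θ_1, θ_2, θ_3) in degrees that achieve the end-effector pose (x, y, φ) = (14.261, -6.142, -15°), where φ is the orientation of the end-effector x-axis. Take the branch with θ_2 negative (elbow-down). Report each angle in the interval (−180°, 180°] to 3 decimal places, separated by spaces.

0.002 -60.008 45.006

wrist centre = target − a_3·(cos φ, sin φ) = (7.4995, -4.3303)
cos θ_2 = (74.9940−5²−5²)/(2·5·5) = 0.4999; θ_2 = -60.0079° (elbow-down)
β = atan2(-4.3303,7.4995) = -30.0024°; ψ = atan2(-4.3305,7.4994) = -30.0040°
θ_1 = β − ψ = 0.0016°
θ_3 = φ − θ_1 − θ_2 = 45.0064° (wrapped to (-180°,180°])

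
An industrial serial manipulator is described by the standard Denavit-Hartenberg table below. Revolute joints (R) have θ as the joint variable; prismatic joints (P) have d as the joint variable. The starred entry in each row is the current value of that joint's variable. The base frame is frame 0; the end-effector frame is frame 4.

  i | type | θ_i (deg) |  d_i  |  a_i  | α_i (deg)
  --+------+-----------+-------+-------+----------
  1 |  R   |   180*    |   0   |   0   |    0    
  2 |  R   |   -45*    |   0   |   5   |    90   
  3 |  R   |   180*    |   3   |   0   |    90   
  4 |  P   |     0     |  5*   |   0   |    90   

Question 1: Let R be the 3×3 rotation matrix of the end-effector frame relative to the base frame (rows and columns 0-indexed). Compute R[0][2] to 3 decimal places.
End-effector z-axis (col 2 of R) = (-0.7071,-0.7071,0.0000)
R[0][2] = -0.7071

-0.707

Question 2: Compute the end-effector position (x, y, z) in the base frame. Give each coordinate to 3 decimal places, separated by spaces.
after link 1: o_1 = (0.0000, 0.0000, 0.0000)
after link 2: o_2 = (-3.5355, 3.5355, 0.0000)
after link 3: o_3 = (-1.4142, 5.6569, 0.0000)
after link 4: o_4 = (-1.4142, 5.6569, 5.0000)

-1.414 5.657 5.000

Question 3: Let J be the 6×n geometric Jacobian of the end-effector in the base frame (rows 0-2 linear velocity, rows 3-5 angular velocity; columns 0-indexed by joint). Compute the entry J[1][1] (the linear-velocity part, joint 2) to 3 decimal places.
-1.414

axis z_1 = (0.0000,0.0000,1.0000); lever o_n−o_1 = (-1.4142,5.6569,5.0000)
cross product → J_v[:, 1] = (-5.6569,-1.4142,0.0000)
J_ω[:, 1] = z_1
entry J[1][1] = -1.4142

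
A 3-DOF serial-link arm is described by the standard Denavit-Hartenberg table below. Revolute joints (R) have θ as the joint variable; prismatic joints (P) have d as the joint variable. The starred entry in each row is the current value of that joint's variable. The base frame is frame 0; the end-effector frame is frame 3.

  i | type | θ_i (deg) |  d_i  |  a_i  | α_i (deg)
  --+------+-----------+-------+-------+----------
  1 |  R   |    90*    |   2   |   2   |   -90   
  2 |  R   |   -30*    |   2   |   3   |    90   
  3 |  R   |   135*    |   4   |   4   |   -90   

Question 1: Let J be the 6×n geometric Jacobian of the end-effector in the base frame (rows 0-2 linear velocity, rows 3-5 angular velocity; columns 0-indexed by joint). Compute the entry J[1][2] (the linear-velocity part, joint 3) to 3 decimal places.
axis z_2 = (-0.0000,-0.5000,0.8660); lever o_n−o_2 = (-2.8284,-4.4495,2.0499)
cross product → J_v[:, 2] = (2.8284,-2.4495,-1.4142)
J_ω[:, 2] = z_2
entry J[1][2] = -2.4495

-2.449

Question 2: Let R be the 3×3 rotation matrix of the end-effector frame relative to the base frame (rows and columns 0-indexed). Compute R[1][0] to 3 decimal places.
-0.612

End-effector x-axis (col 0 of R) = (-0.7071,-0.6124,-0.3536)
R[1][0] = -0.6124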